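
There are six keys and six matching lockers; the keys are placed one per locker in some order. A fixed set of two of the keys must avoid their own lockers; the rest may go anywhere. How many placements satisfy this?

504

Inclusion-exclusion on the 2 forbidden self-matches:
Σ_{j=0}^{2} (-1)^j C(2,j)(6-j)!
= C(2,0)·6! - C(2,1)·5! + C(2,2)·4!
= 720 - 240 + 24
= 504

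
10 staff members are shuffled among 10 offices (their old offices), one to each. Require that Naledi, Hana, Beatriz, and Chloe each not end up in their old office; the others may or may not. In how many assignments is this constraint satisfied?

2399760

Inclusion-exclusion on the 4 forbidden self-matches:
Σ_{j=0}^{4} (-1)^j C(4,j)(10-j)!
= C(4,0)·10! - C(4,1)·9! + C(4,2)·8! - C(4,3)·7! + C(4,4)·6!
= 3628800 - 1451520 + 241920 - 20160 + 720
= 2399760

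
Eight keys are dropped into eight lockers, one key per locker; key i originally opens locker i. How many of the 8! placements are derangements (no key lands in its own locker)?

14833

Recurrence: !8 = 8·!7 + (-1)^8.
!8 = 8·1854 + 1 = 14833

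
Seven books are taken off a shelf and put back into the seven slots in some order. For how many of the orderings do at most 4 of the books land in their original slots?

5018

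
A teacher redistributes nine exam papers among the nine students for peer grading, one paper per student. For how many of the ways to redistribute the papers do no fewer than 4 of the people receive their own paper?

6883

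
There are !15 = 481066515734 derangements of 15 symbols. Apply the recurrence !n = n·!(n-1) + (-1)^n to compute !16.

7697064251745

!16 = 16·481066515734 + 1 = 7697064251745.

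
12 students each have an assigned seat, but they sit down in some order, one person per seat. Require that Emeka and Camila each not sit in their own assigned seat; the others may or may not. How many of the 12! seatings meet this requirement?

Let A_j be the event that the j-th constrained one is fixed. By inclusion-exclusion over the 2 events:
Σ_{j=0}^{2} (-1)^j C(2,j)(12-j)!
= C(2,0)·12! - C(2,1)·11! + C(2,2)·10!
= 479001600 - 79833600 + 3628800
= 402796800

402796800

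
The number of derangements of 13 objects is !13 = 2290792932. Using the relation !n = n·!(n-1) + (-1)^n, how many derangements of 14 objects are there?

!14 = 14·2290792932 + 1 = 32071101049.

32071101049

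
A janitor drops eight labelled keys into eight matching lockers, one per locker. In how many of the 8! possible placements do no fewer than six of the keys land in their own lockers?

29

Sum C(8,i)·!(8-i) for i = 6..8:
  i=6: C(8,6)·!2 = 28·1 = 28
  i=7: C(8,7)·!1 = 8·0 = 0
  i=8: C(8,8)·!0 = 1·1 = 1
Total = 29.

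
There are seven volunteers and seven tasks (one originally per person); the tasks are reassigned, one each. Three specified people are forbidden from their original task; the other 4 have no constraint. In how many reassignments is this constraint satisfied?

3216

Let A_j be the event that the j-th constrained one is fixed. By inclusion-exclusion over the 3 events:
Σ_{j=0}^{3} (-1)^j C(3,j)(7-j)!
= C(3,0)·7! - C(3,1)·6! + C(3,2)·5! - C(3,3)·4!
= 5040 - 2160 + 360 - 24
= 3216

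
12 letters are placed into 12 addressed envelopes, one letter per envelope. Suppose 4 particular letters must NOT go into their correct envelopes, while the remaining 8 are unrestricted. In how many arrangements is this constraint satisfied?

Inclusion-exclusion on the 4 forbidden self-matches:
Σ_{j=0}^{4} (-1)^j C(4,j)(12-j)!
= C(4,0)·12! - C(4,1)·11! + C(4,2)·10! - C(4,3)·9! + C(4,4)·8!
= 479001600 - 159667200 + 21772800 - 1451520 + 40320
= 339696000

339696000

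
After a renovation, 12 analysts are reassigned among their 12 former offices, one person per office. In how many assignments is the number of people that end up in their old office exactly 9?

440

Choose which 9 of the 12 are fixed: C(12,9) = 220.
The other 3 form a derangement: !3 = 2.
Total: 220 × 2 = 440.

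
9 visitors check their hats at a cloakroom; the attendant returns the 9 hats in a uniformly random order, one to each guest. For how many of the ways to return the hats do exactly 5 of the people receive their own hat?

Pick the 5 fixed positions: C(9,5) = 126 ways.
The remaining 4 must be deranged: !4 = 9.
Total: 126 × 9 = 1134.

1134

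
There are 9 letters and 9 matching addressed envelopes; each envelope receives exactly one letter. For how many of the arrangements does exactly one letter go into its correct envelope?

133497

Pick the single fixed position: C(9,1) = 9 ways.
The other 8 form a derangement: !8 = 14833.
Total: 9 × 14833 = 133497.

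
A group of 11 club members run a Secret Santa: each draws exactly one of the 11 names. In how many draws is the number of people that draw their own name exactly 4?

611820

Pick the 4 fixed positions: C(11,4) = 330 ways.
The other 7 form a derangement: !7 = 1854.
Total: 330 × 1854 = 611820.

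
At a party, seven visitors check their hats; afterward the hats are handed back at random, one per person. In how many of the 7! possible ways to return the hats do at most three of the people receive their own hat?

# with exactly i fixed is C(7,i)·!(7-i); sum over i=0..3:
  i=0: C(7,0)·!7 = 1·1854 = 1854
  i=1: C(7,1)·!6 = 7·265 = 1855
  i=2: C(7,2)·!5 = 21·44 = 924
  i=3: C(7,3)·!4 = 35·9 = 315
Total = 4948.

4948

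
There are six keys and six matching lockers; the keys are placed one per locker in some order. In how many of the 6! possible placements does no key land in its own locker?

265

!6 = 6! · Σ_{k=0}^{6} (-1)^k/k!
= 6! - 6!/1! + 6!/2! - 6!/3! + 6!/4! - 6!/5! + 6!/6!
= 720 - 720 + 360 - 120 + 30 - 6 + 1
= 265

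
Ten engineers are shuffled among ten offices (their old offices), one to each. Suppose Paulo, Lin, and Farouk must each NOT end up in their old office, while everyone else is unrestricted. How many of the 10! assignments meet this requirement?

2656080

Let A_j be the event that the j-th constrained one is fixed. By inclusion-exclusion over the 3 events:
Σ_{j=0}^{3} (-1)^j C(3,j)(10-j)!
= C(3,0)·10! - C(3,1)·9! + C(3,2)·8! - C(3,3)·7!
= 3628800 - 1088640 + 120960 - 5040
= 2656080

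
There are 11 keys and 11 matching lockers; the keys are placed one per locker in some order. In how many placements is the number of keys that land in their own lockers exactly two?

7342280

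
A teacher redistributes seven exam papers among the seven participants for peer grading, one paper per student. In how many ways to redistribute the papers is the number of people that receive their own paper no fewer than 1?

# with exactly i fixed is C(7,i)·!(7-i); sum over i=1..7:
  i=1: C(7,1)·!6 = 7·265 = 1855
  i=2: C(7,2)·!5 = 21·44 = 924
  i=3: C(7,3)·!4 = 35·9 = 315
  i=4: C(7,4)·!3 = 35·2 = 70
  i=5: C(7,5)·!2 = 21·1 = 21
  i=6: C(7,6)·!1 = 7·0 = 0
  i=7: C(7,7)·!0 = 1·1 = 1
Total = 3186.

3186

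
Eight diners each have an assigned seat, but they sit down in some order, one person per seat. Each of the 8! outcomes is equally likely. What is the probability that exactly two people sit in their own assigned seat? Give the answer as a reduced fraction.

Favorable outcomes: C(8,2)·!6 = 28·265 = 7420.
Total outcomes: 8! = 40320.
Probability = 7420/40320 = 53/288.

53/288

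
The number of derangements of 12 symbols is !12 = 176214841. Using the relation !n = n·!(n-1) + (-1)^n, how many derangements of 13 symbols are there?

2290792932

!13 = 13·176214841 - 1 = 2290792932.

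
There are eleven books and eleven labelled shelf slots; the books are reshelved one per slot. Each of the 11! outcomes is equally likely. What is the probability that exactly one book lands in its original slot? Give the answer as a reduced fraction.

16481/44800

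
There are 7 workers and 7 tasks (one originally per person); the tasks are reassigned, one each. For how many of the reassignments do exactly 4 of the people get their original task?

Choose which 4 of the 7 are fixed: C(7,4) = 35.
The other 3 form a derangement: !3 = 2.
Total: 35 × 2 = 70.

70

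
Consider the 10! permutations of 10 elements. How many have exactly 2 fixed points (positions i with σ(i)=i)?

667485

Pick the 2 fixed positions: C(10,2) = 45 ways.
The other 8 form a derangement: !8 = 14833.
Total: 45 × 14833 = 667485.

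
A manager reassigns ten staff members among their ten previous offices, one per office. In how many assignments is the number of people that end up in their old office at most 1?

2669921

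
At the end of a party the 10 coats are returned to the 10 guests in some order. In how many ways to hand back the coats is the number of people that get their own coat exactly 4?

Pick the 4 fixed positions: C(10,4) = 210 ways.
The remaining 6 must be deranged: !6 = 265.
Total: 210 × 265 = 55650.

55650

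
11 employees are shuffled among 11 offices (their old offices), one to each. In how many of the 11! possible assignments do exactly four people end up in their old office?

Choose which 4 of the 11 are fixed: C(11,4) = 330.
The other 7 form a derangement: !7 = 1854.
Total: 330 × 1854 = 611820.

611820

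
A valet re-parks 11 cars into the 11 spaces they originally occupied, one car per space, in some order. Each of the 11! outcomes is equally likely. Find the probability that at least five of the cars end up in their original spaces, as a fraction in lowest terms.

Favorable outcomes: Σ_{i≥5} C(11,i)·!(11-i) = 462·265 + 462·44 + 330·9 + 165·2 + 55·1 + 11·0 + 1·1 = 146114.
Total outcomes: 11! = 39916800.
Probability = 146114/39916800 = 73057/19958400.

73057/19958400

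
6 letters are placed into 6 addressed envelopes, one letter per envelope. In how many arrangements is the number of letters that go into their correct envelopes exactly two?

135

Pick the 2 fixed positions: C(6,2) = 15 ways.
The other 4 form a derangement: !4 = 9.
Total: 15 × 9 = 135.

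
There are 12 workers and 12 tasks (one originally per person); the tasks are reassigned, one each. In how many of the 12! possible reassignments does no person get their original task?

176214841

Use !n = (n-1)(!(n-1) + !(n-2)).
!12 = 11·(14684570 + 1334961) = 11·16019531 = 176214841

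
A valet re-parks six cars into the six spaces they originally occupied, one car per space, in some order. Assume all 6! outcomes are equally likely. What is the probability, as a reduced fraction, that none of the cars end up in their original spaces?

53/144

Favorable outcomes: !6 = 265.
Total outcomes: 6! = 720.
Probability = 265/720 = 53/144.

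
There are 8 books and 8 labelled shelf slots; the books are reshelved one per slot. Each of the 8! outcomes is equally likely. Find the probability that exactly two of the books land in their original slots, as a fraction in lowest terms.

Favorable outcomes: C(8,2)·!6 = 28·265 = 7420.
Total outcomes: 8! = 40320.
Probability = 7420/40320 = 53/288.

53/288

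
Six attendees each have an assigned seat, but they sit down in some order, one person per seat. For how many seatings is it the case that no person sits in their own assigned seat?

265

By inclusion-exclusion, !6 = Σ (-1)^k · 6!/k! for k=0..6
= 6! - 6!/1! + 6!/2! - 6!/3! + 6!/4! - 6!/5! + 6!/6!
= 720 - 720 + 360 - 120 + 30 - 6 + 1
= 265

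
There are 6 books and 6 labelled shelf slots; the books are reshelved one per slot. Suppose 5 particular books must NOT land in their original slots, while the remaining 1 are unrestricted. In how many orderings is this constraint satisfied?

Inclusion-exclusion on the 5 forbidden self-matches:
Σ_{j=0}^{5} (-1)^j C(5,j)(6-j)!
= C(5,0)·6! - C(5,1)·5! + C(5,2)·4! - C(5,3)·3! + C(5,4)·2! - C(5,5)·1!
= 720 - 600 + 240 - 60 + 10 - 1
= 309

309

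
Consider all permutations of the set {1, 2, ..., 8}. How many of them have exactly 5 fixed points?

112

Pick the 5 fixed positions: C(8,5) = 56 ways.
The remaining 3 must be deranged: !3 = 2.
Total: 56 × 2 = 112.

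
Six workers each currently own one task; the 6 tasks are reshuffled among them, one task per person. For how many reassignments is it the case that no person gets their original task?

265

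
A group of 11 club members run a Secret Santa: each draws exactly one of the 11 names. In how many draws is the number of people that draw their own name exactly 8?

330

Choose which 8 of the 11 are fixed: C(11,8) = 165.
The other 3 form a derangement: !3 = 2.
Total: 165 × 2 = 330.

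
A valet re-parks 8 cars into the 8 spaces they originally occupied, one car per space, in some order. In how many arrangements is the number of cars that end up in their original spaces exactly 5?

112

Choose which 5 of the 8 are fixed: C(8,5) = 56.
The remaining 3 must be deranged: !3 = 2.
Total: 56 × 2 = 112.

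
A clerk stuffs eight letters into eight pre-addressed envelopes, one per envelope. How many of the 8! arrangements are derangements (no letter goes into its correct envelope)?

14833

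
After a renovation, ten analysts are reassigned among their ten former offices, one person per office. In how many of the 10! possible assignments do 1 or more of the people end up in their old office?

2293839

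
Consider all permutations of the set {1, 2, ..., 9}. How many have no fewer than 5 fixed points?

1339

Sum C(9,i)·!(9-i) for i = 5..9:
  i=5: C(9,5)·!4 = 126·9 = 1134
  i=6: C(9,6)·!3 = 84·2 = 168
  i=7: C(9,7)·!2 = 36·1 = 36
  i=8: C(9,8)·!1 = 9·0 = 0
  i=9: C(9,9)·!0 = 1·1 = 1
Total = 1339.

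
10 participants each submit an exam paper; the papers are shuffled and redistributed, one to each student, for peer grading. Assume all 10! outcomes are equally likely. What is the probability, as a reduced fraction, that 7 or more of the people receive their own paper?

Favorable outcomes: Σ_{i≥7} C(10,i)·!(10-i) = 120·2 + 45·1 + 10·0 + 1·1 = 286.
Total outcomes: 10! = 3628800.
Probability = 286/3628800 = 143/1814400.

143/1814400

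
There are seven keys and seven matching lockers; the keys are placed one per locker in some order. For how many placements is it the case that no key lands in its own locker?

Recurrence: !7 = 6·(!6 + !5).
!7 = 6·(265 + 44) = 6·309 = 1854

1854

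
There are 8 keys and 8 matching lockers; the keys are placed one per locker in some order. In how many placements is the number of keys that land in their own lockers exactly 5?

112

Choose which 5 of the 8 are fixed: C(8,5) = 56.
The remaining 3 must be deranged: !3 = 2.
Total: 56 × 2 = 112.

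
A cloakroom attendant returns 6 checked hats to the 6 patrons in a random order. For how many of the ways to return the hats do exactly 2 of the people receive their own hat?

Choose which 2 of the 6 are fixed: C(6,2) = 15.
The other 4 form a derangement: !4 = 9.
Total: 15 × 9 = 135.

135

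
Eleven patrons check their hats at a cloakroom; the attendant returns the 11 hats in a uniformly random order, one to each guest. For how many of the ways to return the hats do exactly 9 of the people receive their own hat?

Choose which 9 of the 11 are fixed: C(11,9) = 55.
The remaining 2 must be deranged: !2 = 1.
Total: 55 × 1 = 55.

55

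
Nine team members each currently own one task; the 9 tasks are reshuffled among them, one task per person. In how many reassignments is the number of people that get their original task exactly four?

5544

Choose which 4 of the 9 are fixed: C(9,4) = 126.
The other 5 form a derangement: !5 = 44.
Total: 126 × 44 = 5544.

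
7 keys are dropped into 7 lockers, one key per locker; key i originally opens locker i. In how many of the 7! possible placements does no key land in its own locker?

Use !n = (n-1)(!(n-1) + !(n-2)).
!7 = 6·(265 + 44) = 6·309 = 1854

1854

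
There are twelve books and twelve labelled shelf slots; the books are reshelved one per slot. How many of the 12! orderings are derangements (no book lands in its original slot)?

176214841

The number of derangements of 12 is !12 = Σ_{k=0}^{12} (-1)^k·12!/k!
= 12! - 12!/1! + 12!/2! - 12!/3! + 12!/4! - 12!/5! + 12!/6! - 12!/7! + 12!/8! - 12!/9! + 12!/10! - 12!/11! + 12!/12!
= 479001600 - 479001600 + 239500800 - 79833600 + 19958400 - 3991680 + 665280 - 95040 + 11880 - 1320 + 132 - 12 + 1
= 176214841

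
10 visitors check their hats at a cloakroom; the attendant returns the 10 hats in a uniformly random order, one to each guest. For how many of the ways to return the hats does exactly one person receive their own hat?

1334960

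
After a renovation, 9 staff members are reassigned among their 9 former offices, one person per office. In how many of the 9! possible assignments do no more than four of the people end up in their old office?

361541

# with exactly i fixed is C(9,i)·!(9-i); sum over i=0..4:
  i=0: C(9,0)·!9 = 1·133496 = 133496
  i=1: C(9,1)·!8 = 9·14833 = 133497
  i=2: C(9,2)·!7 = 36·1854 = 66744
  i=3: C(9,3)·!6 = 84·265 = 22260
  i=4: C(9,4)·!5 = 126·44 = 5544
Total = 361541.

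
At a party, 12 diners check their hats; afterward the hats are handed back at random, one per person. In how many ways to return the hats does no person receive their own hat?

Use !n = (n-1)(!(n-1) + !(n-2)).
!12 = 11·(14684570 + 1334961) = 11·16019531 = 176214841

176214841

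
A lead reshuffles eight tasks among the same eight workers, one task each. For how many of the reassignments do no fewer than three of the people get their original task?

3235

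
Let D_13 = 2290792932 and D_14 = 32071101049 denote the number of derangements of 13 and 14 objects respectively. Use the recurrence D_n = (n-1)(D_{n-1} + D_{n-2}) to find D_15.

481066515734

D_15 = (15-1)·(D_14 + D_13) = 14·(32071101049 + 2290792932) = 14·34361893981 = 481066515734.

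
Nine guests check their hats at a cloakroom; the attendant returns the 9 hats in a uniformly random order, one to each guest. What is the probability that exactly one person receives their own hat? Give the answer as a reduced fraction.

2119/5760

Favorable outcomes: C(9,1)·!8 = 9·14833 = 133497.
Total outcomes: 9! = 362880.
Probability = 133497/362880 = 2119/5760.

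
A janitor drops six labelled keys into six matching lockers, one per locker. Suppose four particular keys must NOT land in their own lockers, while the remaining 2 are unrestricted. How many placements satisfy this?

362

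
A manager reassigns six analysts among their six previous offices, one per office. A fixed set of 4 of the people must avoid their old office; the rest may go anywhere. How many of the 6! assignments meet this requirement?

362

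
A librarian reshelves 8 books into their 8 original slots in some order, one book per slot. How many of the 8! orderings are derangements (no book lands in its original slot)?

!8 is the nearest integer to 8!/e.
8! = 40320, and 40320/e ≈ 14832.90, so !8 = 14833.

14833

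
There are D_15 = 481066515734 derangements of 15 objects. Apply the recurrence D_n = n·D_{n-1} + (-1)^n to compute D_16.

7697064251745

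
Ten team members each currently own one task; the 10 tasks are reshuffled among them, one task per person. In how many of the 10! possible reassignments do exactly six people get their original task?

Choose which 6 of the 10 are fixed: C(10,6) = 210.
The remaining 4 must be deranged: !4 = 9.
Total: 210 × 9 = 1890.

1890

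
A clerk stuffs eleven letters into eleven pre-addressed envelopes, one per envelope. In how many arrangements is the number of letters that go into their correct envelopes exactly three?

2447445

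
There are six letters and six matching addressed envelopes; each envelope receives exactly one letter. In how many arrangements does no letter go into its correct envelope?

The subfactorial !6 = [6!/e] (nearest integer).
6! = 720, and 720/e ≈ 264.87, so !6 = 265.

265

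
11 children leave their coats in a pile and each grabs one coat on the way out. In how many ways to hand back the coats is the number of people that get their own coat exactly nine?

Pick the 9 fixed positions: C(11,9) = 55 ways.
The other 2 form a derangement: !2 = 1.
Total: 55 × 1 = 55.

55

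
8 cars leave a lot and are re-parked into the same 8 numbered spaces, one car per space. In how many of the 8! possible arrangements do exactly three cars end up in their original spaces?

Choose which 3 of the 8 are fixed: C(8,3) = 56.
The remaining 5 must be deranged: !5 = 44.
Total: 56 × 44 = 2464.

2464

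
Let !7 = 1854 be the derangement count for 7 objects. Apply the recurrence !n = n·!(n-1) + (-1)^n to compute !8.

14833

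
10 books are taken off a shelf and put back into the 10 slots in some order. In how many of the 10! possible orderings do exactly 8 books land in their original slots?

45

Choose which 8 of the 10 are fixed: C(10,8) = 45.
The other 2 form a derangement: !2 = 1.
Total: 45 × 1 = 45.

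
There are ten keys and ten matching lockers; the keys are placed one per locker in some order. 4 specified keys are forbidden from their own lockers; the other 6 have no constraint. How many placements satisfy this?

Inclusion-exclusion on the 4 forbidden self-matches:
Σ_{j=0}^{4} (-1)^j C(4,j)(10-j)!
= C(4,0)·10! - C(4,1)·9! + C(4,2)·8! - C(4,3)·7! + C(4,4)·6!
= 3628800 - 1451520 + 241920 - 20160 + 720
= 2399760

2399760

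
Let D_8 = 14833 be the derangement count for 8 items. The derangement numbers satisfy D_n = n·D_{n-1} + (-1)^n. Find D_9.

D_9 = 9·14833 - 1 = 133496.

133496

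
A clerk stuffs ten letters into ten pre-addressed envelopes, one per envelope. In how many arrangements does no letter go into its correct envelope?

1334961

!10 = 10! · Σ_{k=0}^{10} (-1)^k/k!
= 10! - 10!/1! + 10!/2! - 10!/3! + 10!/4! - 10!/5! + 10!/6! - 10!/7! + 10!/8! - 10!/9! + 10!/10!
= 3628800 - 3628800 + 1814400 - 604800 + 151200 - 30240 + 5040 - 720 + 90 - 10 + 1
= 1334961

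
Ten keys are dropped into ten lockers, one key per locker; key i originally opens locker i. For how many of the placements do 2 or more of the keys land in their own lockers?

Sum C(10,i)·!(10-i) for i = 2..10:
  i=2: C(10,2)·!8 = 45·14833 = 667485
  i=3: C(10,3)·!7 = 120·1854 = 222480
  i=4: C(10,4)·!6 = 210·265 = 55650
  i=5: C(10,5)·!5 = 252·44 = 11088
  i=6: C(10,6)·!4 = 210·9 = 1890
  i=7: C(10,7)·!3 = 120·2 = 240
  i=8: C(10,8)·!2 = 45·1 = 45
  i=9: C(10,9)·!1 = 10·0 = 0
  i=10: C(10,10)·!0 = 1·1 = 1
Total = 958879.

958879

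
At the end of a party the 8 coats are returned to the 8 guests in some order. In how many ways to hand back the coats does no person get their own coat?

14833

The number of derangements of 8 is !8 = Σ_{k=0}^{8} (-1)^k·8!/k!
= 8! - 8!/1! + 8!/2! - 8!/3! + 8!/4! - 8!/5! + 8!/6! - 8!/7! + 8!/8!
= 40320 - 40320 + 20160 - 6720 + 1680 - 336 + 56 - 8 + 1
= 14833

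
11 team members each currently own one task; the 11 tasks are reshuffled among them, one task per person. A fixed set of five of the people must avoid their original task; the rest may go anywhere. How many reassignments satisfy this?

25022880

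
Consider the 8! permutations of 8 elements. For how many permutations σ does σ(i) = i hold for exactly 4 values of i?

Pick the 4 fixed positions: C(8,4) = 70 ways.
The remaining 4 must be deranged: !4 = 9.
Total: 70 × 9 = 630.

630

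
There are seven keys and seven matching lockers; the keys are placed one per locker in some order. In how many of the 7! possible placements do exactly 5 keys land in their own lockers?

21

Pick the 5 fixed positions: C(7,5) = 21 ways.
The other 2 form a derangement: !2 = 1.
Total: 21 × 1 = 21.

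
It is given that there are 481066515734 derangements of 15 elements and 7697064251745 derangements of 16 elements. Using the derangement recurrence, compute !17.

!17 = (17-1)·(!16 + !15) = 16·(7697064251745 + 481066515734) = 16·8178130767479 = 130850092279664.

130850092279664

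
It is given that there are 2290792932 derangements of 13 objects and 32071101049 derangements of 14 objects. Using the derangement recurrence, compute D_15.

481066515734

D_15 = (15-1)·(D_14 + D_13) = 14·(32071101049 + 2290792932) = 14·34361893981 = 481066515734.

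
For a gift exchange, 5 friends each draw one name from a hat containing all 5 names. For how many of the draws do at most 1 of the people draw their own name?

89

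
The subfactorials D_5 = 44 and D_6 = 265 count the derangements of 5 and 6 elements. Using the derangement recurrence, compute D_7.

1854

D_7 = (7-1)·(D_6 + D_5) = 6·(265 + 44) = 6·309 = 1854.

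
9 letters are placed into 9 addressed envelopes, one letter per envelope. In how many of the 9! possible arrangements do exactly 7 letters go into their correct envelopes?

Pick the 7 fixed positions: C(9,7) = 36 ways.
The remaining 2 must be deranged: !2 = 1.
Total: 36 × 1 = 36.

36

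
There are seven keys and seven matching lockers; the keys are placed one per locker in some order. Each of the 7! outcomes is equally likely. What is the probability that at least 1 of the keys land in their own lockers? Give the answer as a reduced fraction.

177/280

Favorable outcomes: Σ_{i≥1} C(7,i)·!(7-i) = 7·265 + 21·44 + 35·9 + 35·2 + 21·1 + 7·0 + 1·1 = 3186.
Total outcomes: 7! = 5040.
Probability = 3186/5040 = 177/280.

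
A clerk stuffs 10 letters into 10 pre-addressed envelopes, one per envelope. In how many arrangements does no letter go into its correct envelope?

The number of derangements of 10 is !10 = Σ_{k=0}^{10} (-1)^k·10!/k!
= 10! - 10!/1! + 10!/2! - 10!/3! + 10!/4! - 10!/5! + 10!/6! - 10!/7! + 10!/8! - 10!/9! + 10!/10!
= 3628800 - 3628800 + 1814400 - 604800 + 151200 - 30240 + 5040 - 720 + 90 - 10 + 1
= 1334961

1334961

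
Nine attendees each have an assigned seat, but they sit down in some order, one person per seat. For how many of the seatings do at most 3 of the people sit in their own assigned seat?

Sum C(9,i)·!(9-i) for i = 0..3:
  i=0: C(9,0)·!9 = 1·133496 = 133496
  i=1: C(9,1)·!8 = 9·14833 = 133497
  i=2: C(9,2)·!7 = 36·1854 = 66744
  i=3: C(9,3)·!6 = 84·265 = 22260
Total = 355997.

355997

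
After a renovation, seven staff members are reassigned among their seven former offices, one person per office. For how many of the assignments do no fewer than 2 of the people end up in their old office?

Sum C(7,i)·!(7-i) for i = 2..7:
  i=2: C(7,2)·!5 = 21·44 = 924
  i=3: C(7,3)·!4 = 35·9 = 315
  i=4: C(7,4)·!3 = 35·2 = 70
  i=5: C(7,5)·!2 = 21·1 = 21
  i=6: C(7,6)·!1 = 7·0 = 0
  i=7: C(7,7)·!0 = 1·1 = 1
Total = 1331.

1331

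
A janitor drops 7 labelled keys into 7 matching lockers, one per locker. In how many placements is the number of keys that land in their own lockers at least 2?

1331

Sum C(7,i)·!(7-i) for i = 2..7:
  i=2: C(7,2)·!5 = 21·44 = 924
  i=3: C(7,3)·!4 = 35·9 = 315
  i=4: C(7,4)·!3 = 35·2 = 70
  i=5: C(7,5)·!2 = 21·1 = 21
  i=6: C(7,6)·!1 = 7·0 = 0
  i=7: C(7,7)·!0 = 1·1 = 1
Total = 1331.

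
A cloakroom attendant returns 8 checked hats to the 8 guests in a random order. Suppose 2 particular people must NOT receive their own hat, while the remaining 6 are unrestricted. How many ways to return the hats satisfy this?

30960

Inclusion-exclusion on the 2 forbidden self-matches:
Σ_{j=0}^{2} (-1)^j C(2,j)(8-j)!
= C(2,0)·8! - C(2,1)·7! + C(2,2)·6!
= 40320 - 10080 + 720
= 30960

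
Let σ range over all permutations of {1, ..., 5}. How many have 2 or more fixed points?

31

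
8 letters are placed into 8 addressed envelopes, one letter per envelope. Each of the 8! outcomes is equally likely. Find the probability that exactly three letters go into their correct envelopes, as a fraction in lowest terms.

11/180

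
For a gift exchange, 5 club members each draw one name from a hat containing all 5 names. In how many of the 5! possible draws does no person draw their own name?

44

!5 = 5! · Σ_{k=0}^{5} (-1)^k/k!
= 5! - 5!/1! + 5!/2! - 5!/3! + 5!/4! - 5!/5!
= 120 - 120 + 60 - 20 + 5 - 1
= 44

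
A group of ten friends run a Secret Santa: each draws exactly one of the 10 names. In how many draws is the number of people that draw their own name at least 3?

291394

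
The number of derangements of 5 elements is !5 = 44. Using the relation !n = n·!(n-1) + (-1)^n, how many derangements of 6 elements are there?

!6 = 6·44 + 1 = 265.

265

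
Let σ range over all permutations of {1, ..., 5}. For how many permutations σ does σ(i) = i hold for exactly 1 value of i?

45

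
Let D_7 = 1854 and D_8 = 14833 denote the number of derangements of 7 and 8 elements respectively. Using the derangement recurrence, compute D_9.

D_9 = (9-1)·(D_8 + D_7) = 8·(14833 + 1854) = 8·16687 = 133496.

133496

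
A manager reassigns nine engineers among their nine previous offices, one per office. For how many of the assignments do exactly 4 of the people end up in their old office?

5544

Pick the 4 fixed positions: C(9,4) = 126 ways.
The other 5 form a derangement: !5 = 44.
Total: 126 × 44 = 5544.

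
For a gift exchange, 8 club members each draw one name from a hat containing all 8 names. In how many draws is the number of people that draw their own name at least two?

# with exactly i fixed is C(8,i)·!(8-i); sum over i=2..8:
  i=2: C(8,2)·!6 = 28·265 = 7420
  i=3: C(8,3)·!5 = 56·44 = 2464
  i=4: C(8,4)·!4 = 70·9 = 630
  i=5: C(8,5)·!3 = 56·2 = 112
  i=6: C(8,6)·!2 = 28·1 = 28
  i=7: C(8,7)·!1 = 8·0 = 0
  i=8: C(8,8)·!0 = 1·1 = 1
Total = 10655.

10655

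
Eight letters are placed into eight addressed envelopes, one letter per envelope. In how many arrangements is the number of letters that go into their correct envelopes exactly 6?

Pick the 6 fixed positions: C(8,6) = 28 ways.
The other 2 form a derangement: !2 = 1.
Total: 28 × 1 = 28.

28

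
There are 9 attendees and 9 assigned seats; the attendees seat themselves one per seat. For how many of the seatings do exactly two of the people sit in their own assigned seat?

66744

Choose which 2 of the 9 are fixed: C(9,2) = 36.
The remaining 7 must be deranged: !7 = 1854.
Total: 36 × 1854 = 66744.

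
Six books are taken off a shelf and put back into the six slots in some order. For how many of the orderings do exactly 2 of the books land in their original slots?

135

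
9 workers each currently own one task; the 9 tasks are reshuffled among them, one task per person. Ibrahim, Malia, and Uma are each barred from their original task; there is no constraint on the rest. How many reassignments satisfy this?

256320

Let A_j be the event that the j-th constrained one is fixed. By inclusion-exclusion over the 3 events:
Σ_{j=0}^{3} (-1)^j C(3,j)(9-j)!
= C(3,0)·9! - C(3,1)·8! + C(3,2)·7! - C(3,3)·6!
= 362880 - 120960 + 15120 - 720
= 256320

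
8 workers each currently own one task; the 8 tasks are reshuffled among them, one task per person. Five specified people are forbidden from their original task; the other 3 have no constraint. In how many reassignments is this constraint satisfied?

21234

Inclusion-exclusion on the 5 forbidden self-matches:
Σ_{j=0}^{5} (-1)^j C(5,j)(8-j)!
= C(5,0)·8! - C(5,1)·7! + C(5,2)·6! - C(5,3)·5! + C(5,4)·4! - C(5,5)·3!
= 40320 - 25200 + 7200 - 1200 + 120 - 6
= 21234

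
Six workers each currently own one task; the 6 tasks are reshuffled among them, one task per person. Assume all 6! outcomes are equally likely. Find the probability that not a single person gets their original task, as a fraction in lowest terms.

Favorable outcomes: !6 = 265.
Total outcomes: 6! = 720.
Probability = 265/720 = 53/144.

53/144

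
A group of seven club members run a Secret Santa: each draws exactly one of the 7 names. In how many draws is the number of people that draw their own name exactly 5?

Choose which 5 of the 7 are fixed: C(7,5) = 21.
The other 2 form a derangement: !2 = 1.
Total: 21 × 1 = 21.

21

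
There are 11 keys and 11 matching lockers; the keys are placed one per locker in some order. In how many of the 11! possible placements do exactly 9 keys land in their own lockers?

Choose which 9 of the 11 are fixed: C(11,9) = 55.
The remaining 2 must be deranged: !2 = 1.
Total: 55 × 1 = 55.

55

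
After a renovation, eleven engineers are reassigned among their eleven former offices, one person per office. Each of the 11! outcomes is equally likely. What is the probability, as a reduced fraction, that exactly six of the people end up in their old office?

11/21600

Favorable outcomes: C(11,6)·!5 = 462·44 = 20328.
Total outcomes: 11! = 39916800.
Probability = 20328/39916800 = 11/21600.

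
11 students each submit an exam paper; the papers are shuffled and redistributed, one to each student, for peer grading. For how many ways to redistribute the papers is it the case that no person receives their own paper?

The number of derangements of 11 is !11 = Σ_{k=0}^{11} (-1)^k·11!/k!
= 11! - 11!/1! + 11!/2! - 11!/3! + 11!/4! - 11!/5! + 11!/6! - 11!/7! + 11!/8! - 11!/9! + 11!/10! - 11!/11!
= 39916800 - 39916800 + 19958400 - 6652800 + 1663200 - 332640 + 55440 - 7920 + 990 - 110 + 11 - 1
= 14684570

14684570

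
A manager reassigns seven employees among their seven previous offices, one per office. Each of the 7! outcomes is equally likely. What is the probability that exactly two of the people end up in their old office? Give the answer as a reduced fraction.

11/60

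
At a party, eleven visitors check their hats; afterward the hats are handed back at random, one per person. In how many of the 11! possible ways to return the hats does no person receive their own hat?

14684570

The subfactorial !11 = [11!/e] (nearest integer).
11! = 39916800, and 39916800/e ≈ 14684570.08, so !11 = 14684570.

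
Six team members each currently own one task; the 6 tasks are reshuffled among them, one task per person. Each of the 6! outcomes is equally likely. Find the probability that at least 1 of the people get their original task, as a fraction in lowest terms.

91/144

Favorable outcomes: Σ_{i≥1} C(6,i)·!(6-i) = 6·44 + 15·9 + 20·2 + 15·1 + 6·0 + 1·1 = 455.
Total outcomes: 6! = 720.
Probability = 455/720 = 91/144.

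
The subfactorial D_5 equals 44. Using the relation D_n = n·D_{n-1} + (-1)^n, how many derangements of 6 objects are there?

265

D_6 = 6·44 + 1 = 265.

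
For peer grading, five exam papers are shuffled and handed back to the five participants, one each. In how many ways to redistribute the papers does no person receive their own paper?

44

Recurrence: !5 = 5·!4 + (-1)^5.
!5 = 5·9 - 1 = 44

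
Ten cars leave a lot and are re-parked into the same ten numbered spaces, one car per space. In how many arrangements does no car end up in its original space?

1334961

The number of derangements of 10 is !10 = Σ_{k=0}^{10} (-1)^k·10!/k!
= 10! - 10!/1! + 10!/2! - 10!/3! + 10!/4! - 10!/5! + 10!/6! - 10!/7! + 10!/8! - 10!/9! + 10!/10!
= 3628800 - 3628800 + 1814400 - 604800 + 151200 - 30240 + 5040 - 720 + 90 - 10 + 1
= 1334961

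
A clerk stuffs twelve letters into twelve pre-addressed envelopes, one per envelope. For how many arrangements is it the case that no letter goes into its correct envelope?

176214841

By inclusion-exclusion, !12 = Σ (-1)^k · 12!/k! for k=0..12
= 12! - 12!/1! + 12!/2! - 12!/3! + 12!/4! - 12!/5! + 12!/6! - 12!/7! + 12!/8! - 12!/9! + 12!/10! - 12!/11! + 12!/12!
= 479001600 - 479001600 + 239500800 - 79833600 + 19958400 - 3991680 + 665280 - 95040 + 11880 - 1320 + 132 - 12 + 1
= 176214841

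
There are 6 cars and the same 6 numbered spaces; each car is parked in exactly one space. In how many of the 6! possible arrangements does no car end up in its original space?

265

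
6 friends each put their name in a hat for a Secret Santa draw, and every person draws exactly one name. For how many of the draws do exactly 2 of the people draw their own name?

135

Pick the 2 fixed positions: C(6,2) = 15 ways.
The remaining 4 must be deranged: !4 = 9.
Total: 15 × 9 = 135.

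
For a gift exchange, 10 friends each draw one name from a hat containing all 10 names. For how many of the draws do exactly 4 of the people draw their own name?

Pick the 4 fixed positions: C(10,4) = 210 ways.
The other 6 form a derangement: !6 = 265.
Total: 210 × 265 = 55650.

55650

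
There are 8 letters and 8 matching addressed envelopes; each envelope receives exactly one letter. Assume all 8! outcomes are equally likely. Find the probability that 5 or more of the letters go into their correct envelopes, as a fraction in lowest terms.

47/13440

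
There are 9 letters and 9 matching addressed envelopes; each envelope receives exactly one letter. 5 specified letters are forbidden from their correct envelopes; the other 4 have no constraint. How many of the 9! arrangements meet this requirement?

205056

Let A_j be the event that the j-th constrained one is fixed. By inclusion-exclusion over the 5 events:
Σ_{j=0}^{5} (-1)^j C(5,j)(9-j)!
= C(5,0)·9! - C(5,1)·8! + C(5,2)·7! - C(5,3)·6! + C(5,4)·5! - C(5,5)·4!
= 362880 - 201600 + 50400 - 7200 + 600 - 24
= 205056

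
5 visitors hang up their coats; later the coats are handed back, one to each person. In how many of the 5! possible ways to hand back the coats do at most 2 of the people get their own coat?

109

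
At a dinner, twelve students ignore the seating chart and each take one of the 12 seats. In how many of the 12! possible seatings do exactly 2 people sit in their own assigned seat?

88107426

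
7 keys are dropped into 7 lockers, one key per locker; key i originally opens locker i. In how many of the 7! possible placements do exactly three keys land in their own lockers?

Pick the 3 fixed positions: C(7,3) = 35 ways.
The other 4 form a derangement: !4 = 9.
Total: 35 × 9 = 315.

315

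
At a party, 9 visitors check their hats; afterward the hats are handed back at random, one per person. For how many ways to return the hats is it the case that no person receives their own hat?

!9 is the nearest integer to 9!/e.
9! = 362880, and 362880/e ≈ 133496.09, so !9 = 133496.

133496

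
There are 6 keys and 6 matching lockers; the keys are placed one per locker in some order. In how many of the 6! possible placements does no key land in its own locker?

265

Recurrence: !6 = 6·!5 + (-1)^6.
!6 = 6·44 + 1 = 265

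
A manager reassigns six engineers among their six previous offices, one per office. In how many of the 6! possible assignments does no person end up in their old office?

265

The number of derangements of 6 is !6 = Σ_{k=0}^{6} (-1)^k·6!/k!
= 6! - 6!/1! + 6!/2! - 6!/3! + 6!/4! - 6!/5! + 6!/6!
= 720 - 720 + 360 - 120 + 30 - 6 + 1
= 265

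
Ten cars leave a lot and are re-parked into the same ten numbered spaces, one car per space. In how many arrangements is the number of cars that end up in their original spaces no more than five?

3626624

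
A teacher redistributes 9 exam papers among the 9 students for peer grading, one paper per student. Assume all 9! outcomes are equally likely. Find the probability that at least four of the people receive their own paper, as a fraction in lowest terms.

6883/362880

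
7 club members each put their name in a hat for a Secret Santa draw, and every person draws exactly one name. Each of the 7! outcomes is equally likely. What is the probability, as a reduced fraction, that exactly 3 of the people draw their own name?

Favorable outcomes: C(7,3)·!4 = 35·9 = 315.
Total outcomes: 7! = 5040.
Probability = 315/5040 = 1/16.

1/16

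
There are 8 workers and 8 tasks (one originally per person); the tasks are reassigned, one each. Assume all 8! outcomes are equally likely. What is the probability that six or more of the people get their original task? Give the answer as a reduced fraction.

29/40320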